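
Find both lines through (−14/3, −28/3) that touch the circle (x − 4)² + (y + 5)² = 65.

Let a tangent through (−14/3, −28/3) have slope m. Its distance from (4, −5) must equal √65:
[m·(26/3) − (13/3)]² = 65(m² + 1)
7m² − 52m − 32 = 0, so m = 8 or m = −4/7.
With m = 8: 8x − y = −28. With m = −4/7: 4x + 7y = −84.

8x − y = −28 and 4x + 7y = −84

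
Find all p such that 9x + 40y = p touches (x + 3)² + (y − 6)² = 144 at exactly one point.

p = −279 or p = 705

The line touches the circle iff its distance from (−3, 6) is 12:
|9·(−3) + 40·6 − p| / √1681 = 12
|p − (213)| = 12·41, so p = 705 or p = −279.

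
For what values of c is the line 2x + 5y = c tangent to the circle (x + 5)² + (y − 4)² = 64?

c = 10 ± 8√29

Tangency holds when the distance from the centre (−5, 4) to the line equals the radius 8:
|2·(−5) + 5·4 − c| / √29 = 8
|c − (10)| = 8√29.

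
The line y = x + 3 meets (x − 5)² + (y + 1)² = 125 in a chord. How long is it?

The distance from (5, −1) to the line is 9/√2, and r² = 125.
Half the chord is √(r² − d²) = √(169/2), so the full chord is 13√2.

13√2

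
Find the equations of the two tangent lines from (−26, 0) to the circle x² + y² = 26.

Let a tangent through (−26, 0) have slope m. Its distance from (0, 0) must equal √26:
[m·(26) − (0)]² = 26(m² + 1)
25m² − 1 = 0, so m = −1/5 or m = 1/5.
Through (−26, 0) these give x + 5y = −26 and x − 5y = −26.

x + 5y = −26 and x − 5y = −26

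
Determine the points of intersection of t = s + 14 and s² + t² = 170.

From the line, t = s + 14. Substituting:
2s² + 28s + 26 = 0  ⟹  s² + 14s + 13 = 0
s = −1 or s = −13, giving (−1, 13) and (−13, 1).

(−13, 1) and (−1, 13)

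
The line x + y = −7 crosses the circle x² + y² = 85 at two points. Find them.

Substitute y = −x − 7:
2x² + 14x − 36 = 0  ⟹  x² + 7x − 18 = 0
x = 2 or x = −9, giving (2, −9) and (−9, 2).

(−9, 2) and (2, −9)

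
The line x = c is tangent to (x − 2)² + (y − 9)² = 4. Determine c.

c = 0 or c = 4

For a tangent, require d(centre, line) = r = 2.
|1·2 + 0·9 − c| / √1 = 2
|c − (2)| = 2, so c = 4 or c = 0.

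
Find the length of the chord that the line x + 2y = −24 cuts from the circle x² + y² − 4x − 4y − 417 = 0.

14√5

The distance from (2, 2) to the line is 30/√5, and r² = 425.
Chord = 2√(r² − d²) = 2·√(245) = 14√5.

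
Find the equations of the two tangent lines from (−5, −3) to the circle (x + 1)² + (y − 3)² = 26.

Write the tangent as mx − y + (−3 − m·(−5)) = 0 and set its distance from the centre to √26:
(4m − (6))² = 26(m² + 1)
5m² + 24m − 5 = 0, so m = 1/5 or m = −5.
With m = 1/5: x − 5y = 10. With m = −5: 5x + y = −28.

x − 5y = 10 and 5x + y = −28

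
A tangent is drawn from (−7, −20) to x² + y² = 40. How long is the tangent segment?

With centre O = (0, 0), |OP|² = 449 and r² = 40.
By the tangent–radius right angle, tangent length = √(|PO|² − r²) = √409.

√409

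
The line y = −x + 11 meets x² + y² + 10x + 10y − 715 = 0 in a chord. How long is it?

The distance from (−5, −5) to the line is 21/√2, and r² = 765.
Chord = 2√(r² − d²) = 2·√(1089/2) = 33√2.

33√2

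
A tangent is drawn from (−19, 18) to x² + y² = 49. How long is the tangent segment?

With centre O = (0, 0), |OP|² = 685 and r² = 49.
The tangent meets the radius at right angles, so tangent² = |PO|² − r² = 685 − 49 = 636.

2√159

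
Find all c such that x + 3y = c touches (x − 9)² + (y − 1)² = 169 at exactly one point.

c = 12 ± 13√10

The line touches the circle iff its distance from (9, 1) is 13:
|1·9 + 3·1 − c| / √10 = 13
|c − (12)| = 13√10.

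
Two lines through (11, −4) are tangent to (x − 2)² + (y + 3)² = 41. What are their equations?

Let a tangent through (11, −4) have slope m. Its distance from (2, −3) must equal √41:
[m·(−9) − (1)]² = 41(m² + 1)
20m² + 9m − 20 = 0, so m = −5/4 or m = 4/5.
Through (11, −4) these give 5x + 4y = 39 and 4x − 5y = 64.

5x + 4y = 39 and 4x − 5y = 64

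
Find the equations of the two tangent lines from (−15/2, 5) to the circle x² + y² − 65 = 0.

Let a tangent through (−15/2, 5) have slope m. Its distance from (0, 0) must equal √65:
[m·(15/2) − (−5)]² = 65(m² + 1)
7m² − 60m + 32 = 0, so m = 4/7 or m = 8.
With m = 4/7: 4x − 7y = −65. With m = 8: 8x − y = −65.

4x − 7y = −65 and 8x − y = −65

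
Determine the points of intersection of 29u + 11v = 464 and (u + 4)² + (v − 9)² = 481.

(5, 29) and (16, 0)

Substitute v = (464 − 29u)/11:
962u² − 20202u + 76960 = 0  ⟹  u² − 21u + 80 = 0
u = 16 or u = 5, giving (16, 0) and (5, 29).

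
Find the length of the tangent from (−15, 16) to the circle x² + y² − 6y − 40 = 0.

With centre O = (0, 3), |OP|² = 394 and r² = 49.
Power of the point: PT² = |PO|² − r² = 345, so PT = √345.

√345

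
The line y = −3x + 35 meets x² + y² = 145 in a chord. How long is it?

3√10

Substitute y = −3x + 35:
10x² − 210x + 1080 = 0  ⟹  x² − 21x + 108 = 0
x = 12 or x = 9, giving (12, −1) and (9, 8).
|(12, −1) − (9, 8)| = √((3)² + (−9)²) = 3√10.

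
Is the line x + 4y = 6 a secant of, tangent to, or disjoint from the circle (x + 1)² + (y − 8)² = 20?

d² = (1·(−1) + 4·8 − (6))²/17 = 625/17; r² = 20.
Since d² > r², the line lies outside the circle.

disjoint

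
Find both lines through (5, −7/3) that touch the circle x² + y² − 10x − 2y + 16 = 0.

x − 3y = 12 and x + 3y = −2

Write the tangent as mx − y + (−7/3 − m·(5)) = 0 and set its distance from the centre to √10:
[m·(0) − (10/3)]² = 10(m² + 1)
9m² − 1 = 0, so m = 1/3 or m = −1/3.
With m = 1/3: x − 3y = 12. With m = −1/3: x + 3y = −2.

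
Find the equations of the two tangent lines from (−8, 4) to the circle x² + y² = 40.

Write the tangent as mx − y + (4 − m·(−8)) = 0 and set its distance from the centre to 2√10:
[m·(8) − (−4)]² = 40(m² + 1)
3m² + 8m − 3 = 0, so m = 1/3 or m = −3.
With m = 1/3: x − 3y = −20. With m = −3: 3x + y = −20.

x − 3y = −20 and 3x + y = −20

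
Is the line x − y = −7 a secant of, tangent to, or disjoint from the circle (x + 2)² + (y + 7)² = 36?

Substituting the line into the circle gives 2x² + 32x + 164 = 0.
Δ = 1024 − 1312 = −288.
No real roots: the line does not meet the circle.

disjoint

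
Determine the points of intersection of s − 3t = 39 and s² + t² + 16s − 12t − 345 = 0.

(−6, −15) and (3, −12)

From the line, t = (−39 + s)/3. Substituting:
10s² + 30s − 180 = 0  ⟹  s² + 3s − 18 = 0
s = 3 or s = −6, giving (3, −12) and (−6, −15).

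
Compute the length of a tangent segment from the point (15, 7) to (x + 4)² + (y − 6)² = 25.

√337

With centre O = (−4, 6), |OP|² = 362 and r² = 25.
The tangent meets the radius at right angles, so tangent² = |PO|² − r² = 362 − 25 = 337.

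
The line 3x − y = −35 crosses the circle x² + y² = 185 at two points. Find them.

(−13, −4) and (−8, 11)

Express y = 3x + 35 and substitute into the circle:
10x² + 210x + 1040 = 0  ⟹  x² + 21x + 104 = 0
x = −8 or x = −13, giving (−8, 11) and (−13, −4).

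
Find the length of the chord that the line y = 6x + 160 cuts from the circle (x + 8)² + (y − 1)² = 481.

4√37

From the line, y = 6x + 160. Substituting:
37x² + 1924x + 24864 = 0  ⟹  x² + 52x + 672 = 0
x = −24 or x = −28, giving (−24, 16) and (−28, −8).
Chord length = distance between (−24, 16) and (−28, −8) = √592 = 4√37.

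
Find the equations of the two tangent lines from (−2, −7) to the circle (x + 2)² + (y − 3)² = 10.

Write the tangent as mx − y + (−7 − m·(−2)) = 0 and set its distance from the centre to √10:
(0m − (10))² = 10(m² + 1)
m² − 9 = 0, so m = −3 or m = 3.
Through (−2, −7) these give 3x + y = −13 and 3x − y = 1.

3x + y = −13 and 3x − y = 1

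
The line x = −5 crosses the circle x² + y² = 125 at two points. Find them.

(−5, −10) and (−5, 10)

The line gives x = −5. Substituting into the circle:
y² − 100 = 0
y = 10 or y = −10, giving (−5, 10) and (−5, −10).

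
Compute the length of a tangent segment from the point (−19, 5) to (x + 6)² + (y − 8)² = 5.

√173

The centre is (−6, 8) and r = √5. The square of the distance from P to the centre is 169 + 9 = 178.
The tangent meets the radius at right angles, so tangent² = |PO|² − r² = 178 − 5 = 173.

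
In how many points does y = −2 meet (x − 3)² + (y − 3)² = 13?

d² = (0·3 + 1·3 − (−2))² = 25; r² = 13.
Since d² > r², the line lies outside the circle.

0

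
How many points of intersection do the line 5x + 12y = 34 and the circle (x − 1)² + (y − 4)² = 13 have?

2

d² = (5·1 + 12·4 − (34))²/169 = 361/169; r² = 13.
Since d² < r², the line cuts the circle twice.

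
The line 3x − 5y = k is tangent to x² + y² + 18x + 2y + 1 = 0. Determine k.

k = −22 ± 9√34

The line touches the circle iff its distance from (−9, −1) is 9:
|3·(−9) − 5·(−1) − k| / √34 = 9
|k − (−22)| = 9√34.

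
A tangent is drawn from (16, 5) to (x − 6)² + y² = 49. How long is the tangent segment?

2√19

Centre (6, 0), r² = 49. |PO|² = (10)² + (5)² = 125.
The tangent meets the radius at right angles, so tangent² = |PO|² − r² = 125 − 49 = 76.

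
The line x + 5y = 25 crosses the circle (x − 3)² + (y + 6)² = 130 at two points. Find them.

(0, 5) and (10, 3)

Substitute y = (25 − x)/5:
26x² − 260x = 0  ⟹  x² − 10x = 0
x = 10 or x = 0, giving (10, 3) and (0, 5).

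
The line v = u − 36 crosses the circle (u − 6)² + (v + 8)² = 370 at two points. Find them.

(9, −27) and (25, −11)

Express v = u − 36 and substitute into the circle:
2u² − 68u + 450 = 0  ⟹  u² − 34u + 225 = 0
u = 25 or u = 9, giving (25, −11) and (9, −27).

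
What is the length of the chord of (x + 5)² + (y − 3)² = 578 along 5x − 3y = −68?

From the line, y = (68 + 5x)/3. Substituting:
34x² + 680x − 1496 = 0  ⟹  x² + 20x − 44 = 0
x = 2 or x = −22, giving (2, 26) and (−22, −14).
Chord length = distance between (2, 26) and (−22, −14) = √2176 = 8√34.

8√34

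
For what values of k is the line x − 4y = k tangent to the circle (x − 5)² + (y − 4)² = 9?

k = −11 ± 3√17

Tangency holds when the distance from the centre (5, 4) to the line equals the radius 3:
|1·5 − 4·4 − k| / √17 = 3
|k − (−11)| = 3√17.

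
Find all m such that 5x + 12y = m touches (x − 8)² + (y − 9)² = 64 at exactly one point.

m = 44 or m = 252

For a tangent, require d(centre, line) = r = 8.
|5·8 + 12·9 − m| / √169 = 8
|m − (148)| = 8·13, so m = 252 or m = 44.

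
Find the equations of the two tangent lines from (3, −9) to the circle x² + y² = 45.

Write the tangent as mx − y + (−9 − m·(3)) = 0 and set its distance from the centre to 3√5:
(−3m − (9))² = 45(m² + 1)
2m² − 3m − 2 = 0, so m = 2 or m = −1/2.
With m = 2: 2x − y = 15. With m = −1/2: x + 2y = −15.

2x − y = 15 and x + 2y = −15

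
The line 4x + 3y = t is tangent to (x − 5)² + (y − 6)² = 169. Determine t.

For a tangent, require d(centre, line) = r = 13.
|4·5 + 3·6 − t| / √25 = 13
|t − (38)| = 13·5, so t = 103 or t = −27.

t = −27 or t = 103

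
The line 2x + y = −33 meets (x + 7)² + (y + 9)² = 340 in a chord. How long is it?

Centre (−7, −9), r² = 340. Perpendicular distance d from centre to line = |10| / √5 = 10/√5.
Half the chord is √(r² − d²) = √(320), so the full chord is 16√5.

16√5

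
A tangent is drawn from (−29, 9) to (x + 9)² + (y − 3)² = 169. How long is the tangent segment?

√267

With centre O = (−9, 3), |OP|² = 436 and r² = 169.
Power of the point: PT² = |PO|² − r² = 267, so PT = √267.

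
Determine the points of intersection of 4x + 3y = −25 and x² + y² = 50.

From the line, y = (−25 − 4x)/3. Substituting:
25x² + 200x + 175 = 0  ⟹  x² + 8x + 7 = 0
x = −1 or x = −7, giving (−1, −7) and (−7, 1).

(−7, 1) and (−1, −7)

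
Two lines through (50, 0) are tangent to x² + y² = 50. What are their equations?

Let a tangent through (50, 0) have slope m. Its distance from (0, 0) must equal 5√2:
[m·(−50) − (0)]² = 50(m² + 1)
49m² − 1 = 0, so m = 1/7 or m = −1/7.
With m = 1/7: x − 7y = 50. With m = −1/7: x + 7y = 50.

x − 7y = 50 and x + 7y = 50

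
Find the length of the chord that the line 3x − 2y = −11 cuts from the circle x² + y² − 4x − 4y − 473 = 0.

Express y = (11 + 3x)/2 and substitute into the circle:
13x² + 26x − 1859 = 0  ⟹  x² + 2x − 143 = 0
x = 11 or x = −13, giving (11, 22) and (−13, −14).
Chord length = distance between (11, 22) and (−13, −14) = √1872 = 12√13.

12√13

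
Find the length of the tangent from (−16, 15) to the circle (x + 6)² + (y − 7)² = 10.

√154

With centre O = (−6, 7), |OP|² = 164 and r² = 10.
Power of the point: PT² = |PO|² − r² = 154, so PT = √154.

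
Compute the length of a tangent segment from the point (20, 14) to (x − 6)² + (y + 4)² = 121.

√399

The centre is (6, −4) and r = 11. The square of the distance from P to the centre is 196 + 324 = 520.
The tangent meets the radius at right angles, so tangent² = |PO|² − r² = 520 − 121 = 399.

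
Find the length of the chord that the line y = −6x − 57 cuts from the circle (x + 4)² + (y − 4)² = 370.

From the line, y = −6x − 57. Substituting:
37x² + 740x + 3367 = 0  ⟹  x² + 20x + 91 = 0
x = −7 or x = −13, giving (−7, −15) and (−13, 21).
|(−7, −15) − (−13, 21)| = √((6)² + (−36)²) = 6√37.

6√37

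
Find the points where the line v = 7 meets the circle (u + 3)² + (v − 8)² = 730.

(−30, 7) and (24, 7)

From the line, v = 7. Substituting:
u² + 6u − 720 = 0
u = 24 or u = −30, giving (24, 7) and (−30, 7).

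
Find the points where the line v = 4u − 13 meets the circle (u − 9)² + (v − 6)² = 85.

(3, −1) and (7, 15)

Express v = 4u − 13 and substitute into the circle:
17u² − 170u + 357 = 0  ⟹  u² − 10u + 21 = 0
u = 7 or u = 3, giving (7, 15) and (3, −1).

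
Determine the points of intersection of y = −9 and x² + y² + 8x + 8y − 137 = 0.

(−16, −9) and (8, −9)

Express y = −9 and substitute into the circle:
x² + 8x − 128 = 0
x = 8 or x = −16, giving (8, −9) and (−16, −9).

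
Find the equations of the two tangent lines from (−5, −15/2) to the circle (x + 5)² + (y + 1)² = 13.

Write the tangent as mx − y + (−15/2 − m·(−5)) = 0 and set its distance from the centre to √13:
[m·(0) − (13/2)]² = 13(m² + 1)
4m² − 9 = 0, so m = −3/2 or m = 3/2.
Through (−5, −15/2) these give 3x + 2y = −30 and 3x − 2y = 0.

3x + 2y = −30 and 3x − 2y = 0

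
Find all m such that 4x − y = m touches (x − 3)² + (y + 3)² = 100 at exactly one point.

Tangency holds when the distance from the centre (3, −3) to the line equals the radius 10:
|4·3 − 1·(−3) − m| / √17 = 10
|m − (15)| = 10√17.

m = 15 ± 10√17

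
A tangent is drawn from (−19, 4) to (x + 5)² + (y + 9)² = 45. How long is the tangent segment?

Centre (−5, −9), r² = 45. |PO|² = (−14)² + (13)² = 365.
Power of the point: PT² = |PO|² − r² = 320, so PT = 8√5.

8√5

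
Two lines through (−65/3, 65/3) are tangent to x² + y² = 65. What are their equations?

7x + 4y = −65 and 4x + 7y = 65

Let a tangent through (−65/3, 65/3) have slope m. Its distance from (0, 0) must equal √65:
(65/3m − (−65/3))² = 65(m² + 1)
28m² + 65m + 28 = 0, so m = −7/4 or m = −4/7.
Through (−65/3, 65/3) these give 7x + 4y = −65 and 4x + 7y = 65.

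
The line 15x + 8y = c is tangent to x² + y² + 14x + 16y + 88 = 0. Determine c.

The line touches the circle iff its distance from (−7, −8) is 5:
|15·(−7) + 8·(−8) − c| / √289 = 5
|c − (−169)| = 5·17, so c = −84 or c = −254.

c = −254 or c = −84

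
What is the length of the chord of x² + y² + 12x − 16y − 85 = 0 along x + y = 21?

3√2

The distance from (−6, 8) to the line is 19/√2, and r² = 185.
Half the chord is √(r² − d²) = √(9/2), so the full chord is 3√2.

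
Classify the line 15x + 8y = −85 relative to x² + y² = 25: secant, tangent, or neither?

tangent

Substituting the line into the circle gives 289x² + 2550x + 5625 = 0.
Δ = 6502500 − 6502500 = 0.
A repeated root: the line is tangent.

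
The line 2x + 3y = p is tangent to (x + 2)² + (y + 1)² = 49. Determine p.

p = −7 ± 7√13

The line touches the circle iff its distance from (−2, −1) is 7:
|2·(−2) + 3·(−1) − p| / √13 = 7
|p − (−7)| = 7√13.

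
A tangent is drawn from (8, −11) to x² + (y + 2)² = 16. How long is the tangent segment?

Centre (0, −2), r² = 16. |PO|² = (8)² + (−9)² = 145.
The tangent meets the radius at right angles, so tangent² = |PO|² − r² = 145 − 16 = 129.

√129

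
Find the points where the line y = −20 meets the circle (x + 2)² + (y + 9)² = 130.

(−5, −20) and (1, −20)

Express y = −20 and substitute into the circle:
x² + 4x − 5 = 0
x = 1 or x = −5, giving (1, −20) and (−5, −20).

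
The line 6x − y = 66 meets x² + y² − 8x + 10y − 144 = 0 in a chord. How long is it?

4√37

From the line, y = 6x − 66. Substituting:
37x² − 740x + 3552 = 0  ⟹  x² − 20x + 96 = 0
x = 12 or x = 8, giving (12, 6) and (8, −18).
|(12, 6) − (8, −18)| = √((4)² + (24)²) = 4√37.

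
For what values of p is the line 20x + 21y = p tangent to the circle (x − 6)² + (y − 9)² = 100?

p = 19 or p = 599

For a tangent, require d(centre, line) = r = 10.
|20·6 + 21·9 − p| / √841 = 10
|p − (309)| = 10·29, so p = 599 or p = 19.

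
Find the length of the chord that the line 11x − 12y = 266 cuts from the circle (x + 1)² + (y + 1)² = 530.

Centre (−1, −1), r² = 530. Perpendicular distance d from centre to line = |−265| / √265 = 265/√265.
Chord = 2√(r² − d²) = 2·√(265) = 2√265.

2√265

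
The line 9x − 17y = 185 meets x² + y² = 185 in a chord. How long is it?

√370

Substitute y = (−185 + 9x)/17:
370x² − 3330x − 19240 = 0  ⟹  x² − 9x − 52 = 0
x = 13 or x = −4, giving (13, −4) and (−4, −13).
Chord length = distance between (13, −4) and (−4, −13) = √370 = √370.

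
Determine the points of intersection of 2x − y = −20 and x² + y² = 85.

(−9, 2) and (−7, 6)

Express y = 2x + 20 and substitute into the circle:
5x² + 80x + 315 = 0  ⟹  x² + 16x + 63 = 0
x = −7 or x = −9, giving (−7, 6) and (−9, 2).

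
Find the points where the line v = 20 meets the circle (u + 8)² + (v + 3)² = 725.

(−22, 20) and (6, 20)

Substitute v = 20:
u² + 16u − 132 = 0
u = 6 or u = −22, giving (6, 20) and (−22, 20).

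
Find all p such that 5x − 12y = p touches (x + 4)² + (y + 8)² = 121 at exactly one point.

p = −67 or p = 219

For a tangent, require d(centre, line) = r = 11.
|5·(−4) − 12·(−8) − p| / √169 = 11
|p − (76)| = 11·13, so p = 219 or p = −67.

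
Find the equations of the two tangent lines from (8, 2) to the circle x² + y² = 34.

A line y − (2) = m(x − (8)) is tangent when its distance from (0, 0) is √34:
(−8m − (−2))² = 34(m² + 1)
15m² − 16m − 15 = 0, so m = 5/3 or m = −3/5.
With m = 5/3: 5x − 3y = 34. With m = −3/5: 3x + 5y = 34.

5x − 3y = 34 and 3x + 5y = 34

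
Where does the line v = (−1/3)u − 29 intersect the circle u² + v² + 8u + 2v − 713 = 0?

From the line, v = (−87 − u)/3. Substituting:
10u² + 240u + 630 = 0  ⟹  u² + 24u + 63 = 0
u = −3 or u = −21, giving (−3, −28) and (−21, −22).

(−21, −22) and (−3, −28)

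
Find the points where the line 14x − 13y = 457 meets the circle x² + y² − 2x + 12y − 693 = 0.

(2, −33) and (28, −5)

Substitute y = (−457 + 14x)/13:
365x² − 10950x + 20440 = 0  ⟹  x² − 30x + 56 = 0
x = 28 or x = 2, giving (28, −5) and (2, −33).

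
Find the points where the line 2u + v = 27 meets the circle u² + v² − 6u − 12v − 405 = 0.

(0, 27) and (18, −9)

Express v = −2u + 27 and substitute into the circle:
5u² − 90u = 0  ⟹  u² − 18u = 0
u = 18 or u = 0, giving (18, −9) and (0, 27).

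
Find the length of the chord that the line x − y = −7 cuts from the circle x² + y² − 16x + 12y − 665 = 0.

Express y = x + 7 and substitute into the circle:
2x² + 10x − 532 = 0  ⟹  x² + 5x − 266 = 0
x = 14 or x = −19, giving (14, 21) and (−19, −12).
|(14, 21) − (−19, −12)| = √((33)² + (33)²) = 33√2.

33√2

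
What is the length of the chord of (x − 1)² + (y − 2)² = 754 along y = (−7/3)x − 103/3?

The distance from (1, 2) to the line is 116/√58, and r² = 754.
Half the chord is √(r² − d²) = √(522), so the full chord is 6√58.

6√58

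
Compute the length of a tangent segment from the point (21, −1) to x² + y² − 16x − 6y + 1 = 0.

√113

Centre (8, 3), r² = 72. |PO|² = (13)² + (−4)² = 185.
Power of the point: PT² = |PO|² − r² = 113, so PT = √113.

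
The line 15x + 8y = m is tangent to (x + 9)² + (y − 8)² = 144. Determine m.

m = −275 or m = 133

The line touches the circle iff its distance from (−9, 8) is 12:
|15·(−9) + 8·8 − m| / √289 = 12
|m − (−71)| = 12·17, so m = 133 or m = −275.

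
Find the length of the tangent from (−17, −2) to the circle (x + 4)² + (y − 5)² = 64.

√154

The centre is (−4, 5) and r = 8. The square of the distance from P to the centre is 169 + 49 = 218.
The tangent meets the radius at right angles, so tangent² = |PO|² − r² = 218 − 64 = 154.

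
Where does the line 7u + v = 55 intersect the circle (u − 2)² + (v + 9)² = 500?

Express v = −7u + 55 and substitute into the circle:
50u² − 900u + 3600 = 0  ⟹  u² − 18u + 72 = 0
u = 12 or u = 6, giving (12, −29) and (6, 13).

(6, 13) and (12, −29)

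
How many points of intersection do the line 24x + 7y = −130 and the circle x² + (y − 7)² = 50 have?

0

Substituting the line into the circle gives 625x² + 8592x + 29591 = 0.
Discriminant = (8592)² − 4·625·(29591) = −155036 < 0.
No real roots: the line does not meet the circle.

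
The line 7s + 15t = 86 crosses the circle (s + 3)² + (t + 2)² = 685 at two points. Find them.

Express t = (86 − 7s)/15 and substitute into the circle:
274s² − 274s − 138644 = 0  ⟹  s² − s − 506 = 0
s = 23 or s = −22, giving (23, −5) and (−22, 16).

(−22, 16) and (23, −5)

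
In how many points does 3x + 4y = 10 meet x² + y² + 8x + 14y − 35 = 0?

1

Substituting the line into the circle gives 25x² − 100x + 100 = 0.
Δ = 10000 − 10000 = 0.
A repeated root: the line is tangent.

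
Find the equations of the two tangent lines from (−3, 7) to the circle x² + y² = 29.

Let a tangent through (−3, 7) have slope m. Its distance from (0, 0) must equal √29:
(3m − (−7))² = 29(m² + 1)
10m² − 21m − 10 = 0, so m = −2/5 or m = 5/2.
Through (−3, 7) these give 2x + 5y = 29 and 5x − 2y = −29.

2x + 5y = 29 and 5x − 2y = −29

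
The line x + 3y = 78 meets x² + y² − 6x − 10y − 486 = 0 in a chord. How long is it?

8√10

Substitute y = (78 − x)/3:
10x² − 180x − 630 = 0  ⟹  x² − 18x − 63 = 0
x = 21 or x = −3, giving (21, 19) and (−3, 27).
|(21, 19) − (−3, 27)| = √((24)² + (−8)²) = 8√10.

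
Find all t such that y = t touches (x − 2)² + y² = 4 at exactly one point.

t = −2 or t = 2

Tangency holds when the distance from the centre (2, 0) to the line equals the radius 2:
|0·2 + 1·0 − t| / √1 = 2
|t| = 2, so t = 2 or t = −2.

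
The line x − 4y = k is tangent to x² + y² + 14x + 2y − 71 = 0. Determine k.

k = −3 ± 11√17

For a tangent, require d(centre, line) = r = 11.
|1·(−7) − 4·(−1) − k| / √17 = 11
|k − (−3)| = 11√17.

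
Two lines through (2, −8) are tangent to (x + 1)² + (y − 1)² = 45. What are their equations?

2x − y = 12 and x + 2y = −14

Write the tangent as mx − y + (−8 − m·(2)) = 0 and set its distance from the centre to 3√5:
(−3m − (9))² = 45(m² + 1)
2m² − 3m − 2 = 0, so m = 2 or m = −1/2.
With m = 2: 2x − y = 12. With m = −1/2: x + 2y = −14.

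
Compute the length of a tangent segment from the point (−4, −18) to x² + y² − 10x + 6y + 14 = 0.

√286

With centre O = (5, −3), |OP|² = 306 and r² = 20.
The tangent meets the radius at right angles, so tangent² = |PO|² − r² = 306 − 20 = 286.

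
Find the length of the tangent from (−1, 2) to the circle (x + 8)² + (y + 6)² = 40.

√73

Centre (−8, −6), r² = 40. |PO|² = (7)² + (8)² = 113.
The tangent meets the radius at right angles, so tangent² = |PO|² − r² = 113 − 40 = 73.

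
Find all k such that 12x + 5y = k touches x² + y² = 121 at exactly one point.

The line touches the circle iff its distance from (0, 0) is 11:
|12·0 + 5·0 − k| / √169 = 11
|k| = 11·13, so k = 143 or k = −143.

k = −143 or k = 143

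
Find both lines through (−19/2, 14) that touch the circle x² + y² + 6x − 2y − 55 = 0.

8x − y = −90 and 4x + 7y = 60

Write the tangent as mx − y + (14 − m·(−19/2)) = 0 and set its distance from the centre to √65:
[m·(13/2) − (−13)]² = 65(m² + 1)
7m² − 52m − 32 = 0, so m = 8 or m = −4/7.
With m = 8: 8x − y = −90. With m = −4/7: 4x + 7y = 60.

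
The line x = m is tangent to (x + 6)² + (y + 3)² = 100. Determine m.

m = −16 or m = 4

For a tangent, require d(centre, line) = r = 10.
|1·(−6) + 0·(−3) − m| / √1 = 10
|m − (−6)| = 10, so m = 4 or m = −16.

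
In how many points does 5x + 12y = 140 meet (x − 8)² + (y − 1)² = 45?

d² = (5·8 + 12·1 − (140))²/169 = 7744/169; r² = 45.
Since d² > r², the line lies outside the circle.

0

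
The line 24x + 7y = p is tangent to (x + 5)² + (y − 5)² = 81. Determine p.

p = −310 or p = 140

The line touches the circle iff its distance from (−5, 5) is 9:
|24·(−5) + 7·5 − p| / √625 = 9
|p − (−85)| = 9·25, so p = 140 or p = −310.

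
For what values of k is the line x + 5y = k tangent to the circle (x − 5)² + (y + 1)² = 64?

Tangency holds when the distance from the centre (5, −1) to the line equals the radius 8:
|1·5 + 5·(−1) − k| / √26 = 8
|k| = 8√26.

k = ±8√26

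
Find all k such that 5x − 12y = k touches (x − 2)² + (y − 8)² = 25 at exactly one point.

The line touches the circle iff its distance from (2, 8) is 5:
|5·2 − 12·8 − k| / √169 = 5
|k − (−86)| = 5·13, so k = −21 or k = −151.

k = −151 or k = −21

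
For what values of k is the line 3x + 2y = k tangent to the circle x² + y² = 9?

k = ±3√13

The line touches the circle iff its distance from (0, 0) is 3:
|3·0 + 2·0 − k| / √13 = 3
|k| = 3√13.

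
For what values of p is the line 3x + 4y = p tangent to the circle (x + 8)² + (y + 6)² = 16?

p = −68 or p = −28

The line touches the circle iff its distance from (−8, −6) is 4:
|3·(−8) + 4·(−6) − p| / √25 = 4
|p − (−48)| = 4·5, so p = −28 or p = −68.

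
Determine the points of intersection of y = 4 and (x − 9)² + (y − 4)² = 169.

From the line, y = 4. Substituting:
x² − 18x − 88 = 0
x = 22 or x = −4, giving (22, 4) and (−4, 4).

(−4, 4) and (22, 4)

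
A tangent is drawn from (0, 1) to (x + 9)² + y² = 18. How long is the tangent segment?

Centre (−9, 0), r² = 18. |PO|² = (9)² + (1)² = 82.
The tangent meets the radius at right angles, so tangent² = |PO|² − r² = 82 − 18 = 64.

8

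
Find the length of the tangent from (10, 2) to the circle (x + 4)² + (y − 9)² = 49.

With centre O = (−4, 9), |OP|² = 245 and r² = 49.
The tangent meets the radius at right angles, so tangent² = |PO|² − r² = 245 − 49 = 196.

14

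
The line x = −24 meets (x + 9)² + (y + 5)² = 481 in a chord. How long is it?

Centre (−9, −5), r² = 481. Perpendicular distance d from centre to line = |15| / √1 = 15.
Chord = 2√(r² − d²) = 2·√(256) = 32.

32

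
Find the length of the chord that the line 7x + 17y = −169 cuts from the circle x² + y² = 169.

13√2

Centre (0, 0), r² = 169. Perpendicular distance d from centre to line = |169| / √338 = 169/√338.
Half the chord is √(r² − d²) = √(169/2), so the full chord is 13√2.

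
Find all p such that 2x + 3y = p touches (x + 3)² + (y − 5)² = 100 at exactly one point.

The line touches the circle iff its distance from (−3, 5) is 10:
|2·(−3) + 3·5 − p| / √13 = 10
|p − (9)| = 10√13.

p = 9 ± 10√13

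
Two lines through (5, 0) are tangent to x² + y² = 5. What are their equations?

A line y − (0) = m(x − (5)) is tangent when its distance from (0, 0) is √5:
[m·(−5) − (0)]² = 5(m² + 1)
4m² − 1 = 0, so m = −1/2 or m = 1/2.
With m = −1/2: x + 2y = 5. With m = 1/2: x − 2y = 5.

x + 2y = 5 and x − 2y = 5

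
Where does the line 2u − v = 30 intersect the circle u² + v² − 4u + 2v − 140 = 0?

(10, −10) and (14, −2)

From the line, v = 2u − 30. Substituting:
5u² − 120u + 700 = 0  ⟹  u² − 24u + 140 = 0
u = 14 or u = 10, giving (14, −2) and (10, −10).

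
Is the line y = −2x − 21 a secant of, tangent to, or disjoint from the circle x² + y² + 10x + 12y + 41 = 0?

secant

Centre (−5, −6), r² = 20. Distance² from centre to line = (5)²/5 = 5.
Since d² < r², the line cuts the circle twice.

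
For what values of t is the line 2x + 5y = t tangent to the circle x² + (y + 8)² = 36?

t = −40 ± 6√29

The line touches the circle iff its distance from (0, −8) is 6:
|2·0 + 5·(−8) − t| / √29 = 6
|t − (−40)| = 6√29.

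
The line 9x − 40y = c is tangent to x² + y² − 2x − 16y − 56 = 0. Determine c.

c = −762 or c = 140

The line touches the circle iff its distance from (1, 8) is 11:
|9·1 − 40·8 − c| / √1681 = 11
|c − (−311)| = 11·41, so c = 140 or c = −762.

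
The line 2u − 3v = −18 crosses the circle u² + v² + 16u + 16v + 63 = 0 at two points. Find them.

(−15, −4) and (−9, 0)

From the line, v = (18 + 2u)/3. Substituting:
13u² + 312u + 1755 = 0  ⟹  u² + 24u + 135 = 0
u = −9 or u = −15, giving (−9, 0) and (−15, −4).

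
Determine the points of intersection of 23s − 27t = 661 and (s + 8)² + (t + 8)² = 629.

Express t = (−661 + 23s)/27 and substitute into the circle:
1258s² − 8806s − 213860 = 0  ⟹  s² − 7s − 170 = 0
s = 17 or s = −10, giving (17, −10) and (−10, −33).

(−10, −33) and (17, −10)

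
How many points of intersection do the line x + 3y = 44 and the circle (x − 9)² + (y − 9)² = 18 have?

2

Substituting the line into the circle gives 10x² − 196x + 856 = 0.
Discriminant = (−196)² − 4·10·(856) = 4176 > 0.
Two real roots: the line is a secant.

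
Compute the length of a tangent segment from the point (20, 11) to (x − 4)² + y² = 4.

√373

With centre O = (4, 0), |OP|² = 377 and r² = 4.
By the tangent–radius right angle, tangent length = √(|PO|² − r²) = √373.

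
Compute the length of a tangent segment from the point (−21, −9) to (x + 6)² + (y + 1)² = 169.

The centre is (−6, −1) and r = 13. The square of the distance from P to the centre is 225 + 64 = 289.
By the tangent–radius right angle, tangent length = √(|PO|² − r²) = √120 = 2√30.

2√30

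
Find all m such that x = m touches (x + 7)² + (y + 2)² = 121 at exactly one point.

m = −18 or m = 4

For a tangent, require d(centre, line) = r = 11.
|1·(−7) + 0·(−2) − m| / √1 = 11
|m − (−7)| = 11, so m = 4 or m = −18.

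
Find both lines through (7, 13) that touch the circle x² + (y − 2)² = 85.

2x − 9y = −103 and 9x + 2y = 89

Write the tangent as mx − y + (13 − m·(7)) = 0 and set its distance from the centre to √85:
[m·(−7) − (−11)]² = 85(m² + 1)
18m² + 77m − 18 = 0, so m = 2/9 or m = −9/2.
Through (7, 13) these give 2x − 9y = −103 and 9x + 2y = 89.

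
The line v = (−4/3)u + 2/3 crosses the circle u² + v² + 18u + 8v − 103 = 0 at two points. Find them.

Express v = (2 − 4u)/3 and substitute into the circle:
25u² + 50u − 875 = 0  ⟹  u² + 2u − 35 = 0
u = 5 or u = −7, giving (5, −6) and (−7, 10).

(−7, 10) and (5, −6)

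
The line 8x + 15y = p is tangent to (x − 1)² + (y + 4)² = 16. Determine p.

The line touches the circle iff its distance from (1, −4) is 4:
|8·1 + 15·(−4) − p| / √289 = 4
|p − (−52)| = 4·17, so p = 16 or p = −120.

p = −120 or p = 16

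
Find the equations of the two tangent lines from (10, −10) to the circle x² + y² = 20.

2x + y = 10 and x + 2y = −10

Let a tangent through (10, −10) have slope m. Its distance from (0, 0) must equal 2√5:
(−10m − (10))² = 20(m² + 1)
2m² + 5m + 2 = 0, so m = −2 or m = −1/2.
With m = −2: 2x + y = 10. With m = −1/2: x + 2y = −10.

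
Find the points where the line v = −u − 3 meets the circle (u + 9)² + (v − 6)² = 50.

Express v = −u − 3 and substitute into the circle:
2u² + 36u + 112 = 0  ⟹  u² + 18u + 56 = 0
u = −4 or u = −14, giving (−4, 1) and (−14, 11).

(−14, 11) and (−4, 1)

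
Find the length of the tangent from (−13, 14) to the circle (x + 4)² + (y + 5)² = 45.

The centre is (−4, −5) and r = 3√5. The square of the distance from P to the centre is 81 + 361 = 442.
By the tangent–radius right angle, tangent length = √(|PO|² − r²) = √397.

√397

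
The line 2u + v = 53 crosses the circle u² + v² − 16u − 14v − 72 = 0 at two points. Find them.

Express v = −2u + 53 and substitute into the circle:
5u² − 200u + 1995 = 0  ⟹  u² − 40u + 399 = 0
u = 21 or u = 19, giving (21, 11) and (19, 15).

(19, 15) and (21, 11)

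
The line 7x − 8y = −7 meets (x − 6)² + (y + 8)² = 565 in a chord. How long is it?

4√113

Substitute y = (7 + 7x)/8:
113x² + 226x − 28815 = 0  ⟹  x² + 2x − 255 = 0
x = 15 or x = −17, giving (15, 14) and (−17, −14).
Chord length = distance between (15, 14) and (−17, −14) = √1808 = 4√113.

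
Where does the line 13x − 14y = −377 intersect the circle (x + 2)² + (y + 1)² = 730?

(−29, 0) and (−1, 26)

Substitute y = (377 + 13x)/14:
365x² + 10950x + 10585 = 0  ⟹  x² + 30x + 29 = 0
x = −1 or x = −29, giving (−1, 26) and (−29, 0).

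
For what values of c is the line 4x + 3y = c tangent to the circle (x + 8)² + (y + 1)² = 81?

c = −80 or c = 10

Tangency holds when the distance from the centre (−8, −1) to the line equals the radius 9:
|4·(−8) + 3·(−1) − c| / √25 = 9
|c − (−35)| = 9·5, so c = 10 or c = −80.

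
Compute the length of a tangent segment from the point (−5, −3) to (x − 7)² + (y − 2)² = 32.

√137

The centre is (7, 2) and r = 4√2. The square of the distance from P to the centre is 144 + 25 = 169.
By the tangent–radius right angle, tangent length = √(|PO|² − r²) = √137.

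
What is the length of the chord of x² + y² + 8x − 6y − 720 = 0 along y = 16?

48

Express y = 16 and substitute into the circle:
x² + 8x − 560 = 0
x = 20 or x = −28, giving (20, 16) and (−28, 16).
|(20, 16) − (−28, 16)| = √((48)² + (0)²) = 48.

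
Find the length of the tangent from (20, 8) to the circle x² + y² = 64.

With centre O = (0, 0), |OP|² = 464 and r² = 64.
By the tangent–radius right angle, tangent length = √(|PO|² − r²) = √400 = 20.

20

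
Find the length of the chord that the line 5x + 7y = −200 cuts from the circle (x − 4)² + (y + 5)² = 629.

The distance from (4, −5) to the line is 185/√74, and r² = 629.
Half the chord is √(r² − d²) = √(333/2), so the full chord is 3√74.

3√74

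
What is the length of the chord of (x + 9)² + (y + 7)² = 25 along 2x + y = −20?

Centre (−9, −7), r² = 25. Perpendicular distance d from centre to line = |−5| / √5 = 5/√5.
Half the chord is √(r² − d²) = √(20), so the full chord is 4√5.

4√5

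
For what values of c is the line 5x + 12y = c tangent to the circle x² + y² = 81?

The line touches the circle iff its distance from (0, 0) is 9:
|5·0 + 12·0 − c| / √169 = 9
|c| = 9·13, so c = 117 or c = −117.

c = −117 or c = 117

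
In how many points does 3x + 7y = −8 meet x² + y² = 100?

2

Substituting the line into the circle gives 58x² + 48x − 4836 = 0.
Discriminant = (48)² − 4·58·(−4836) = 1124256 > 0.
Two real roots: the line is a secant.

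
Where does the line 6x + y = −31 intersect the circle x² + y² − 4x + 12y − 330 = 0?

(−7, 11) and (−1, −25)

Express y = −6x − 31 and substitute into the circle:
37x² + 296x + 259 = 0  ⟹  x² + 8x + 7 = 0
x = −1 or x = −7, giving (−1, −25) and (−7, 11).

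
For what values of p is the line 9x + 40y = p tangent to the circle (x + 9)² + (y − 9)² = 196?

p = −295 or p = 853

The line touches the circle iff its distance from (−9, 9) is 14:
|9·(−9) + 40·9 − p| / √1681 = 14
|p − (279)| = 14·41, so p = 853 or p = −295.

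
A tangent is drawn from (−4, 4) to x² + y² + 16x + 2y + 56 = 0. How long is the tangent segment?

With centre O = (−8, −1), |OP|² = 41 and r² = 9.
By the tangent–radius right angle, tangent length = √(|PO|² − r²) = √32 = 4√2.

4√2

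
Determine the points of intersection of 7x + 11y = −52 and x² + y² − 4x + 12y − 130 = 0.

(−9, 1) and (13, −13)

From the line, y = (−52 − 7x)/11. Substituting:
170x² − 680x − 19890 = 0  ⟹  x² − 4x − 117 = 0
x = 13 or x = −9, giving (13, −13) and (−9, 1).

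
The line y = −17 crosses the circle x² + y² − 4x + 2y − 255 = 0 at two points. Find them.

(0, −17) and (4, −17)

Substitute y = −17:
x² − 4x = 0
x = 4 or x = 0, giving (4, −17) and (0, −17).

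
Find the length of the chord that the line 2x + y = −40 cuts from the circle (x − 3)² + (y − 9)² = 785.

12√5

Express y = −2x − 40 and substitute into the circle:
5x² + 190x + 1625 = 0  ⟹  x² + 38x + 325 = 0
x = −13 or x = −25, giving (−13, −14) and (−25, 10).
Chord length = distance between (−13, −14) and (−25, 10) = √720 = 12√5.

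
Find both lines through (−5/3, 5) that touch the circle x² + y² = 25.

3x − 4y = −25 and y = 5

A line y − (5) = m(x − (−5/3)) is tangent when its distance from (0, 0) is 5:
(5/3m − (−5))² = 25(m² + 1)
4m² − 3m = 0, so m = 3/4 or m = 0.
With m = 3/4: 3x − 4y = −25. With m = 0: y = 5.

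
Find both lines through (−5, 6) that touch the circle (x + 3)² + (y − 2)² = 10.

A line y − (6) = m(x − (−5)) is tangent when its distance from (−3, 2) is √10:
(2m − (−4))² = 10(m² + 1)
3m² − 8m − 3 = 0, so m = 3 or m = −1/3.
Through (−5, 6) these give 3x − y = −21 and x + 3y = 13.

3x − y = −21 and x + 3y = 13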